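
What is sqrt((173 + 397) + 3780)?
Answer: 5*sqrt(174) ≈ 65.955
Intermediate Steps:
sqrt((173 + 397) + 3780) = sqrt(570 + 3780) = sqrt(4350) = 5*sqrt(174)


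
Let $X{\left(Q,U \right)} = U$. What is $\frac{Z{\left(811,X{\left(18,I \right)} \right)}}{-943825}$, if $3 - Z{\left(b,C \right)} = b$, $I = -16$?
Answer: $\frac{808}{943825} \approx 0.00085609$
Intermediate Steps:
$Z{\left(b,C \right)} = 3 - b$
$\frac{Z{\left(811,X{\left(18,I \right)} \right)}}{-943825} = \frac{3 - 811}{-943825} = \left(3 - 811\right) \left(- \frac{1}{943825}\right) = \left(-808\right) \left(- \frac{1}{943825}\right) = \frac{808}{943825}$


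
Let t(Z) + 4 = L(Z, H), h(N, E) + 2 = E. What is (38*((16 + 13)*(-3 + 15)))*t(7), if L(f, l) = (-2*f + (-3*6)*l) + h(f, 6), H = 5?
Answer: -1375296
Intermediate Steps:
h(N, E) = -2 + E
L(f, l) = 4 - 18*l - 2*f (L(f, l) = (-2*f + (-3*6)*l) + (-2 + 6) = (-2*f - 18*l) + 4 = (-18*l - 2*f) + 4 = 4 - 18*l - 2*f)
t(Z) = -90 - 2*Z (t(Z) = -4 + (4 - 18*5 - 2*Z) = -4 + (4 - 90 - 2*Z) = -4 + (-86 - 2*Z) = -90 - 2*Z)
(38*((16 + 13)*(-3 + 15)))*t(7) = (38*((16 + 13)*(-3 + 15)))*(-90 - 2*7) = (38*(29*12))*(-90 - 14) = (38*348)*(-104) = 13224*(-104) = -1375296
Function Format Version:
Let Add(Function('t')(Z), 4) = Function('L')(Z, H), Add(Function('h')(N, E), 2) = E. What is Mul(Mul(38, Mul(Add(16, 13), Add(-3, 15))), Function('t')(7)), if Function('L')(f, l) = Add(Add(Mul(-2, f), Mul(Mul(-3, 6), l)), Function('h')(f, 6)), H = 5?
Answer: -1375296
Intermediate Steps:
Function('h')(N, E) = Add(-2, E)
Function('L')(f, l) = Add(4, Mul(-18, l), Mul(-2, f)) (Function('L')(f, l) = Add(Add(Mul(-2, f), Mul(Mul(-3, 6), l)), Add(-2, 6)) = Add(Add(Mul(-2, f), Mul(-18, l)), 4) = Add(Add(Mul(-18, l), Mul(-2, f)), 4) = Add(4, Mul(-18, l), Mul(-2, f)))
Function('t')(Z) = Add(-90, Mul(-2, Z)) (Function('t')(Z) = Add(-4, Add(4, Mul(-18, 5), Mul(-2, Z))) = Add(-4, Add(4, -90, Mul(-2, Z))) = Add(-4, Add(-86, Mul(-2, Z))) = Add(-90, Mul(-2, Z)))
Mul(Mul(38, Mul(Add(16, 13), Add(-3, 15))), Function('t')(7)) = Mul(Mul(38, Mul(Add(16, 13), Add(-3, 15))), Add(-90, Mul(-2, 7))) = Mul(Mul(38, Mul(29, 12)), Add(-90, -14)) = Mul(Mul(38, 348), -104) = Mul(13224, -104) = -1375296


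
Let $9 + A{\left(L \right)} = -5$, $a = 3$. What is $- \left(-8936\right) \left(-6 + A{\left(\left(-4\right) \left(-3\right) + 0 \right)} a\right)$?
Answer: $-428928$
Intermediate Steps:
$A{\left(L \right)} = -14$ ($A{\left(L \right)} = -9 - 5 = -14$)
$- \left(-8936\right) \left(-6 + A{\left(\left(-4\right) \left(-3\right) + 0 \right)} a\right) = - \left(-8936\right) \left(-6 - 42\right) = - \left(-8936\right) \left(-48\right) = \left(-1\right) 428928 = -428928$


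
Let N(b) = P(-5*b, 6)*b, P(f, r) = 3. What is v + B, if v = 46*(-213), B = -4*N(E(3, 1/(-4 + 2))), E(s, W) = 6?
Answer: -9870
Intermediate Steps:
N(b) = 3*b
B = -72 (B = -12*6 = -4*18 = -72)
v = -9798
v + B = -9798 - 72 = -9870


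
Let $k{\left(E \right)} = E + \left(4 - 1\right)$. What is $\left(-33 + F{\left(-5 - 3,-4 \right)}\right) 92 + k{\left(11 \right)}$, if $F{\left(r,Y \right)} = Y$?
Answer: $-3390$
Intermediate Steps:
$k{\left(E \right)} = 3 + E$ ($k{\left(E \right)} = E + 3 = 3 + E$)
$\left(-33 + F{\left(-5 - 3,-4 \right)}\right) 92 + k{\left(11 \right)} = \left(-33 - 4\right) 92 + \left(3 + 11\right) = \left(-37\right) 92 + 14 = -3404 + 14 = -3390$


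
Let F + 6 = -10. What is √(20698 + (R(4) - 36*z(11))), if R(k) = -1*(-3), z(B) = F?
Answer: √21277 ≈ 145.87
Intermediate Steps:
F = -16 (F = -6 - 10 = -16)
z(B) = -16
R(k) = 3
√(20698 + (R(4) - 36*z(11))) = √(20698 + (3 - 36*(-16))) = √(20698 + (3 + 576)) = √(20698 + 579) = √21277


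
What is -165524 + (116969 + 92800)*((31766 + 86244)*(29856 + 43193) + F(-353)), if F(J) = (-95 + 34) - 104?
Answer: 1808316249737401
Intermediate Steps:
F(J) = -165 (F(J) = -61 - 104 = -165)
-165524 + (116969 + 92800)*((31766 + 86244)*(29856 + 43193) + F(-353)) = -165524 + (116969 + 92800)*((31766 + 86244)*(29856 + 43193) - 165) = -165524 + 209769*(118010*73049 - 165) = -165524 + 209769*(8620512490 - 165) = -165524 + 209769*8620512325 = -165524 + 1808316249902925 = 1808316249737401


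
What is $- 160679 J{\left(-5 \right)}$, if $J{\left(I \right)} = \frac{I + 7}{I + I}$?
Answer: $\frac{160679}{5} \approx 32136.0$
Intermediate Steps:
$J{\left(I \right)} = \frac{7 + I}{2 I}$
$- 160679 J{\left(-5 \right)} = - 160679 \frac{7 - 5}{2 \left(-5\right)} = - 160679 \cdot \frac{1}{2} \left(- \frac{1}{5}\right) 2 = \left(-160679\right) \left(- \frac{1}{5}\right) = \frac{160679}{5}$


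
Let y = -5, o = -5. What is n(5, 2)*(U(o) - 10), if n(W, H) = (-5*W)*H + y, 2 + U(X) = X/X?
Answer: 605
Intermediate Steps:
U(X) = -1 (U(X) = -2 + X/X = -2 + 1 = -1)
n(W, H) = -5 - 5*H*W (n(W, H) = (-5*W)*H - 5 = -5*H*W - 5 = -5 - 5*H*W)
n(5, 2)*(U(o) - 10) = (-5 - 5*2*5)*(-1 - 10) = (-5 - 50)*(-11) = -55*(-11) = 605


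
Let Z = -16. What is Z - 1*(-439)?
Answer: 423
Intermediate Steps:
Z - 1*(-439) = -16 - 1*(-439) = -16 + 439 = 423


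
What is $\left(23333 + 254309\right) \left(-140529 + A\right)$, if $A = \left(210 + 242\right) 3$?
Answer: $-38640270066$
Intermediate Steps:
$A = 1356$ ($A = 452 \cdot 3 = 1356$)
$\left(23333 + 254309\right) \left(-140529 + A\right) = \left(23333 + 254309\right) \left(-140529 + 1356\right) = 277642 \left(-139173\right) = -38640270066$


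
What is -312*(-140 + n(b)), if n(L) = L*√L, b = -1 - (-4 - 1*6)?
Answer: 35256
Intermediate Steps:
b = 9 (b = -1 - (-4 - 6) = -1 - 1*(-10) = -1 + 10 = 9)
n(L) = L^(3/2)
-312*(-140 + n(b)) = -312*(-140 + 9^(3/2)) = -312*(-140 + 27) = -312*(-113) = 35256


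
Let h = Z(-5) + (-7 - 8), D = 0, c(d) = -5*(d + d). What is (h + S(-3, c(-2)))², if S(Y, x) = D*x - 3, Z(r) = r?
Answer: 529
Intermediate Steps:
c(d) = -10*d
S(Y, x) = -3 (S(Y, x) = 0*x - 3 = 0 - 3 = -3)
h = -20 (h = -5 + (-7 - 8) = -5 - 15 = -20)
(h + S(-3, c(-2)))² = (-20 - 3)² = (-23)² = 529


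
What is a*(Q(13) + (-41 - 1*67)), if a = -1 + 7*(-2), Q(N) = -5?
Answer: 1695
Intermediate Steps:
a = -15 (a = -1 - 14 = -15)
a*(Q(13) + (-41 - 1*67)) = -15*(-5 + (-41 - 1*67)) = -15*(-5 + (-41 - 67)) = -15*(-5 - 108) = -15*(-113) = 1695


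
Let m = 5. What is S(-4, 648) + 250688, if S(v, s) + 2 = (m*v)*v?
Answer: 250766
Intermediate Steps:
S(v, s) = -2 + 5*v**2 (S(v, s) = -2 + (5*v)*v = -2 + 5*v**2)
S(-4, 648) + 250688 = (-2 + 5*(-4)**2) + 250688 = (-2 + 5*16) + 250688 = (-2 + 80) + 250688 = 78 + 250688 = 250766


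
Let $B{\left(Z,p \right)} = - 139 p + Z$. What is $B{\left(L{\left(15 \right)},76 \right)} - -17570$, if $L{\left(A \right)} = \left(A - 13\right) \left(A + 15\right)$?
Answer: $7066$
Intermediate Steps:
$L{\left(A \right)} = \left(-13 + A\right) \left(15 + A\right)$
$B{\left(Z,p \right)} = Z - 139 p$
$B{\left(L{\left(15 \right)},76 \right)} - -17570 = \left(\left(-195 + 15^{2} + 2 \cdot 15\right) - 10564\right) - -17570 = \left(\left(-195 + 225 + 30\right) - 10564\right) + 17570 = \left(60 - 10564\right) + 17570 = -10504 + 17570 = 7066$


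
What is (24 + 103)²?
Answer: 16129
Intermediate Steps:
(24 + 103)² = 127² = 16129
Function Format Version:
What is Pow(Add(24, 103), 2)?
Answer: 16129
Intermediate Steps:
Pow(Add(24, 103), 2) = Pow(127, 2) = 16129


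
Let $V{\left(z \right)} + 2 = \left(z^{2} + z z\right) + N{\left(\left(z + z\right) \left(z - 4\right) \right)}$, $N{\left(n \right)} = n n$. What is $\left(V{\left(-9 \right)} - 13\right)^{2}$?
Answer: $3014339409$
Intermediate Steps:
$N{\left(n \right)} = n^{2}$
$V{\left(z \right)} = -2 + 2 z^{2} + 4 z^{2} \left(-4 + z\right)^{2}$ ($V{\left(z \right)} = -2 + \left(\left(z^{2} + z z\right) + \left(\left(z + z\right) \left(z - 4\right)\right)^{2}\right) = -2 + \left(\left(z^{2} + z^{2}\right) + \left(2 z \left(-4 + z\right)\right)^{2}\right) = -2 + \left(2 z^{2} + \left(2 z \left(-4 + z\right)\right)^{2}\right) = -2 + \left(2 z^{2} + 4 z^{2} \left(-4 + z\right)^{2}\right) = -2 + 2 z^{2} + 4 z^{2} \left(-4 + z\right)^{2}$)
$\left(V{\left(-9 \right)} - 13\right)^{2} = \left(\left(-2 + 2 \left(-9\right)^{2} + 4 \left(-9\right)^{2} \left(-4 - 9\right)^{2}\right) - 13\right)^{2} = \left(\left(-2 + 2 \cdot 81 + 4 \cdot 81 \left(-13\right)^{2}\right) + \left(-75 + 62\right)\right)^{2} = \left(\left(-2 + 162 + 4 \cdot 81 \cdot 169\right) - 13\right)^{2} = \left(\left(-2 + 162 + 54756\right) - 13\right)^{2} = \left(54916 - 13\right)^{2} = 54903^{2} = 3014339409$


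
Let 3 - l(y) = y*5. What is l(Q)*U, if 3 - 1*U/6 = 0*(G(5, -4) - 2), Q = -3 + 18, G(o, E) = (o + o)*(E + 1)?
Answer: -1296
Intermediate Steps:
G(o, E) = 2*o*(1 + E) (G(o, E) = (2*o)*(1 + E) = 2*o*(1 + E))
Q = 15
l(y) = 3 - 5*y (l(y) = 3 - y*5 = 3 - 5*y)
U = 18 (U = 18 - 0*(2*5*(1 - 4) - 2) = 18 - 0*(2*5*(-3) - 2) = 18 - 0*(-30 - 2) = 18 - 0*(-32) = 18 - 6*0 = 18 + 0 = 18)
l(Q)*U = (3 - 5*15)*18 = (3 - 75)*18 = -72*18 = -1296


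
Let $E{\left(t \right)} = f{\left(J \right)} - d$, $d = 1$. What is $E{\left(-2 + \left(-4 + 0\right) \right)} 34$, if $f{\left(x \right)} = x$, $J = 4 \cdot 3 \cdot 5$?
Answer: $2006$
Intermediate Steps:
$J = 60$ ($J = 12 \cdot 5 = 60$)
$E{\left(t \right)} = 59$ ($E{\left(t \right)} = 60 - 1 = 59$)
$E{\left(-2 + \left(-4 + 0\right) \right)} 34 = 59 \cdot 34 = 2006$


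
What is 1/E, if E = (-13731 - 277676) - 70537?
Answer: -1/361944 ≈ -2.7629e-6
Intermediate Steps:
E = -361944 (E = -291407 - 70537 = -361944)
1/E = 1/(-361944) = -1/361944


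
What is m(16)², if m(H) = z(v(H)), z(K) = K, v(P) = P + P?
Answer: 1024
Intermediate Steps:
v(P) = 2*P
m(H) = 2*H
m(16)² = (2*16)² = 32² = 1024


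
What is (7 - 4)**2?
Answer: 9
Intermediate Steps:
(7 - 4)**2 = 3**2 = 9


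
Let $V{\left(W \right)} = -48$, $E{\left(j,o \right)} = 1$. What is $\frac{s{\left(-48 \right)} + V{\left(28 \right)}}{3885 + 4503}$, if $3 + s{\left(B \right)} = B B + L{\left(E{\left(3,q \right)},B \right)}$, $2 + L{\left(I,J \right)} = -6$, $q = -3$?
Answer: $\frac{2245}{8388} \approx 0.26764$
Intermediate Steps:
$L{\left(I,J \right)} = -8$ ($L{\left(I,J \right)} = -2 - 6 = -8$)
$s{\left(B \right)} = -11 + B^{2}$ ($s{\left(B \right)} = -3 + \left(B B - 8\right) = -3 + \left(B^{2} - 8\right) = -3 + \left(-8 + B^{2}\right) = -11 + B^{2}$)
$\frac{s{\left(-48 \right)} + V{\left(28 \right)}}{3885 + 4503} = \frac{\left(-11 + \left(-48\right)^{2}\right) - 48}{3885 + 4503} = \frac{\left(-11 + 2304\right) - 48}{8388} = \left(2293 - 48\right) \frac{1}{8388} = 2245 \cdot \frac{1}{8388} = \frac{2245}{8388}$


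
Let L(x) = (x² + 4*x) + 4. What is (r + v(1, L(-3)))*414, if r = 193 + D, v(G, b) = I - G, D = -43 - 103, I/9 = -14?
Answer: -33120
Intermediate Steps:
I = -126 (I = 9*(-14) = -126)
D = -146
L(x) = 4 + x² + 4*x
v(G, b) = -126 - G
r = 47 (r = 193 - 146 = 47)
(r + v(1, L(-3)))*414 = (47 + (-126 - 1*1))*414 = (47 + (-126 - 1))*414 = (47 - 127)*414 = -80*414 = -33120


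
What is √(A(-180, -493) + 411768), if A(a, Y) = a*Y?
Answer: 6*√13903 ≈ 707.47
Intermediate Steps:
A(a, Y) = Y*a
√(A(-180, -493) + 411768) = √(-493*(-180) + 411768) = √(88740 + 411768) = √500508 = 6*√13903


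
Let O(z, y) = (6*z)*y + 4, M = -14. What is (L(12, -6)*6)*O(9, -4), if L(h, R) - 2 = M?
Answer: 15264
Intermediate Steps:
L(h, R) = -12 (L(h, R) = 2 - 14 = -12)
O(z, y) = 4 + 6*y*z (O(z, y) = 6*y*z + 4 = 4 + 6*y*z)
(L(12, -6)*6)*O(9, -4) = (-12*6)*(4 + 6*(-4)*9) = -72*(4 - 216) = -72*(-212) = 15264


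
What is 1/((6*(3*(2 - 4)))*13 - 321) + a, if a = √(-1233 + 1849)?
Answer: -1/789 + 2*√154 ≈ 24.818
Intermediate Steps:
a = 2*√154 (a = √616 = 2*√154 ≈ 24.819)
1/((6*(3*(2 - 4)))*13 - 321) + a = 1/((6*(3*(2 - 4)))*13 - 321) + 2*√154 = 1/((6*(3*(-2)))*13 - 321) + 2*√154 = 1/((6*(-6))*13 - 321) + 2*√154 = 1/(-36*13 - 321) + 2*√154 = 1/(-468 - 321) + 2*√154 = 1/(-789) + 2*√154 = -1/789 + 2*√154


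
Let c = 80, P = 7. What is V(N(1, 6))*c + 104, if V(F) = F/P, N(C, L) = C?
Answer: 808/7 ≈ 115.43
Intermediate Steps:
V(F) = F/7
V(N(1, 6))*c + 104 = ((1/7)*1)*80 + 104 = (1/7)*80 + 104 = 80/7 + 104 = 808/7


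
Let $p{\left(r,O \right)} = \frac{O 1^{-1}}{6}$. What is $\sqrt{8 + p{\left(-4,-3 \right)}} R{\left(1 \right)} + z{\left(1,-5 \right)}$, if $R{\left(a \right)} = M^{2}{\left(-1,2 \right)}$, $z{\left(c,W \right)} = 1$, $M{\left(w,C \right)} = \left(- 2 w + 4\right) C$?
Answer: $1 + 72 \sqrt{30} \approx 395.36$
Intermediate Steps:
$M{\left(w,C \right)} = C \left(4 - 2 w\right)$ ($M{\left(w,C \right)} = \left(4 - 2 w\right) C = C \left(4 - 2 w\right)$)
$p{\left(r,O \right)} = \frac{O}{6}$ ($p{\left(r,O \right)} = O 1 \cdot \frac{1}{6} = O \frac{1}{6} = \frac{O}{6}$)
$R{\left(a \right)} = 144$ ($R{\left(a \right)} = \left(2 \cdot 2 \left(2 - -1\right)\right)^{2} = \left(2 \cdot 2 \left(2 + 1\right)\right)^{2} = \left(2 \cdot 2 \cdot 3\right)^{2} = 12^{2} = 144$)
$\sqrt{8 + p{\left(-4,-3 \right)}} R{\left(1 \right)} + z{\left(1,-5 \right)} = \sqrt{8 + \frac{1}{6} \left(-3\right)} 144 + 1 = \sqrt{8 - \frac{1}{2}} \cdot 144 + 1 = \sqrt{\frac{15}{2}} \cdot 144 + 1 = \frac{\sqrt{30}}{2} \cdot 144 + 1 = 72 \sqrt{30} + 1 = 1 + 72 \sqrt{30}$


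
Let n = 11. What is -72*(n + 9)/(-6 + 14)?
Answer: -180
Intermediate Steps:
-72*(n + 9)/(-6 + 14) = -72*(11 + 9)/(-6 + 14) = -1440/8 = -72*5/2 = -180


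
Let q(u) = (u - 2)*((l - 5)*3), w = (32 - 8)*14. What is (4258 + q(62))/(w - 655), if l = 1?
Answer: -122/11 ≈ -11.091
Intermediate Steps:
w = 336 (w = 24*14 = 336)
q(u) = 24 - 12*u (q(u) = (u - 2)*((1 - 5)*3) = (-2 + u)*(-4*3) = (-2 + u)*(-12) = 24 - 12*u)
(4258 + q(62))/(w - 655) = (4258 + (24 - 12*62))/(336 - 655) = (4258 + (24 - 744))/(-319) = (4258 - 720)*(-1/319) = 3538*(-1/319) = -122/11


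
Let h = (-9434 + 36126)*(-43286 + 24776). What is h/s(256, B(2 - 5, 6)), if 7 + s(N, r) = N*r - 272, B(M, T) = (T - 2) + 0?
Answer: -98813784/149 ≈ -6.6318e+5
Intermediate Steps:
h = -494068920 (h = 26692*(-18510) = -494068920)
B(M, T) = -2 + T (B(M, T) = (-2 + T) + 0 = -2 + T)
s(N, r) = -279 + N*r (s(N, r) = -7 + (N*r - 272) = -7 + (-272 + N*r) = -279 + N*r)
h/s(256, B(2 - 5, 6)) = -494068920/(-279 + 256*(-2 + 6)) = -494068920/(-279 + 256*4) = -494068920/(-279 + 1024) = -494068920/745 = -494068920*1/745 = -98813784/149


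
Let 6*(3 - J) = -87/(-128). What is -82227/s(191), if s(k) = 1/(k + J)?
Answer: -4081337145/256 ≈ -1.5943e+7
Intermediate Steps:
J = 739/256 (J = 3 - (-29)/(2*(-128)) = 3 - (-29)*(-1)/(2*128) = 3 - ⅙*87/128 = 3 - 29/256 = 739/256 ≈ 2.8867)
s(k) = 1/(739/256 + k) (s(k) = 1/(k + 739/256) = 1/(739/256 + k))
-82227/s(191) = -82227/(256/(739 + 256*191)) = -82227/(256/(739 + 48896)) = -82227/(256/49635) = -82227/(256*(1/49635)) = -82227/256/49635 = -82227*49635/256 = -4081337145/256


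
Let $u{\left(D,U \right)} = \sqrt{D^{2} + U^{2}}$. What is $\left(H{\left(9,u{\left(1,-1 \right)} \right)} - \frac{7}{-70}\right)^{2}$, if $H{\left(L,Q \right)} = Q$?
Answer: $\frac{201}{100} + \frac{\sqrt{2}}{5} \approx 2.2928$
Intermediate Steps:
$\left(H{\left(9,u{\left(1,-1 \right)} \right)} - \frac{7}{-70}\right)^{2} = \left(\sqrt{1^{2} + \left(-1\right)^{2}} - \frac{7}{-70}\right)^{2} = \left(\sqrt{1 + 1} - - \frac{1}{10}\right)^{2} = \left(\sqrt{2} + \frac{1}{10}\right)^{2} = \left(\frac{1}{10} + \sqrt{2}\right)^{2}$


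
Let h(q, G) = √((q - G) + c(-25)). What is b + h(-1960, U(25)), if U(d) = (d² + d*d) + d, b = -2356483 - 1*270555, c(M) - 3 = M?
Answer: -2627038 + I*√3257 ≈ -2.627e+6 + 57.07*I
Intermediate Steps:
c(M) = 3 + M
b = -2627038 (b = -2356483 - 270555 = -2627038)
U(d) = d + 2*d² (U(d) = (d² + d²) + d = 2*d² + d = d + 2*d²)
h(q, G) = √(-22 + q - G) (h(q, G) = √((q - G) + (3 - 25)) = √((q - G) - 22) = √(-22 + q - G))
b + h(-1960, U(25)) = -2627038 + √(-22 - 1960 - 25*(1 + 2*25)) = -2627038 + √(-22 - 1960 - 25*(1 + 50)) = -2627038 + √(-22 - 1960 - 25*51) = -2627038 + √(-22 - 1960 - 1*1275) = -2627038 + √(-22 - 1960 - 1275) = -2627038 + √(-3257) = -2627038 + I*√3257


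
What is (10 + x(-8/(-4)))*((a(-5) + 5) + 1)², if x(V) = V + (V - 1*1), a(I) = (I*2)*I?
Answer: 40768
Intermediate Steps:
a(I) = 2*I² (a(I) = (2*I)*I = 2*I²)
x(V) = -1 + 2*V (x(V) = V + (V - 1) = V + (-1 + V) = -1 + 2*V)
(10 + x(-8/(-4)))*((a(-5) + 5) + 1)² = (10 + (-1 + 2*(-8/(-4))))*((2*(-5)² + 5) + 1)² = (10 + (-1 + 2*(-8*(-¼))))*((2*25 + 5) + 1)² = (10 + (-1 + 2*2))*((50 + 5) + 1)² = (10 + (-1 + 4))*(55 + 1)² = (10 + 3)*56² = 13*3136 = 40768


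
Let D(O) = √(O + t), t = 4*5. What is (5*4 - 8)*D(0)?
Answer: 24*√5 ≈ 53.666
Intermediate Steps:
t = 20
D(O) = √(20 + O) (D(O) = √(O + 20) = √(20 + O))
(5*4 - 8)*D(0) = (5*4 - 8)*√(20 + 0) = (20 - 8)*√20 = 12*(2*√5) = 24*√5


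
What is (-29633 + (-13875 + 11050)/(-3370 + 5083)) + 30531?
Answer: 1535449/1713 ≈ 896.35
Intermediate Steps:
(-29633 + (-13875 + 11050)/(-3370 + 5083)) + 30531 = (-29633 - 2825/1713) + 30531 = -50764154/1713 + 30531 = 1535449/1713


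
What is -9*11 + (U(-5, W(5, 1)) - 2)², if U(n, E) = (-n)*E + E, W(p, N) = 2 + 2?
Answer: 385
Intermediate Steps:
W(p, N) = 4
U(n, E) = E - E*n (U(n, E) = -E*n + E = E - E*n)
-9*11 + (U(-5, W(5, 1)) - 2)² = -9*11 + (4*(1 - 1*(-5)) - 2)² = -99 + (4*(1 + 5) - 2)² = -99 + (4*6 - 2)² = -99 + (24 - 2)² = -99 + 22² = -99 + 484 = 385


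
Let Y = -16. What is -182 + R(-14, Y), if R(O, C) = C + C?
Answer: -214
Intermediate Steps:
R(O, C) = 2*C
-182 + R(-14, Y) = -182 + 2*(-16) = -182 - 32 = -214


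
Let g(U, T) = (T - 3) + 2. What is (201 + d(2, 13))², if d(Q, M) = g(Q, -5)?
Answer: 38025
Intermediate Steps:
g(U, T) = -1 + T (g(U, T) = (-3 + T) + 2 = -1 + T)
d(Q, M) = -6 (d(Q, M) = -1 - 5 = -6)
(201 + d(2, 13))² = (201 - 6)² = 195² = 38025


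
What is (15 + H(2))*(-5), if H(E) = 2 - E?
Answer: -75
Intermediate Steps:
(15 + H(2))*(-5) = (15 + (2 - 1*2))*(-5) = (15 + (2 - 2))*(-5) = (15 + 0)*(-5) = 15*(-5) = -75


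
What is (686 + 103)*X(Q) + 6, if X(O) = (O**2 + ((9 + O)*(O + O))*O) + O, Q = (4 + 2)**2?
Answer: 93079914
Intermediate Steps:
Q = 36 (Q = 6**2 = 36)
X(O) = O + O**2 + 2*O**2*(9 + O) (X(O) = (O**2 + ((9 + O)*(2*O))*O) + O = (O**2 + (2*O*(9 + O))*O) + O = (O**2 + 2*O**2*(9 + O)) + O = O + O**2 + 2*O**2*(9 + O))
(686 + 103)*X(Q) + 6 = (686 + 103)*(36*(1 + 2*36**2 + 19*36)) + 6 = 789*(36*(1 + 2*1296 + 684)) + 6 = 789*(36*(1 + 2592 + 684)) + 6 = 789*(36*3277) + 6 = 789*117972 + 6 = 93079908 + 6 = 93079914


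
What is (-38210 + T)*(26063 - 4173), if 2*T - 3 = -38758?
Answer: -1260590375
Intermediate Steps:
T = -38755/2 (T = 3/2 + (½)*(-38758) = 3/2 - 19379 = -38755/2 ≈ -19378.)
(-38210 + T)*(26063 - 4173) = (-38210 - 38755/2)*(26063 - 4173) = -115175/2*21890 = -1260590375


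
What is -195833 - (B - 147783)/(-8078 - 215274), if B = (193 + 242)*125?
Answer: -5467473203/27919 ≈ -1.9583e+5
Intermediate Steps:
B = 54375 (B = 435*125 = 54375)
-195833 - (B - 147783)/(-8078 - 215274) = -195833 - (54375 - 147783)/(-8078 - 215274) = -195833 - (-93408)/(-223352) = -195833 - (-93408)*(-1)/223352 = -195833 - 1*11676/27919 = -195833 - 11676/27919 = -5467473203/27919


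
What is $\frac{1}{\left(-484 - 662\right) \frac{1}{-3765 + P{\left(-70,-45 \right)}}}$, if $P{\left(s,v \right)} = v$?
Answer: $\frac{635}{191} \approx 3.3246$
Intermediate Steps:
$\frac{1}{\left(-484 - 662\right) \frac{1}{-3765 + P{\left(-70,-45 \right)}}} = \frac{1}{\left(-484 - 662\right) \frac{1}{-3765 - 45}} = \frac{1}{\left(-1146\right) \frac{1}{-3810}} = \frac{1}{\left(-1146\right) \left(- \frac{1}{3810}\right)} = \frac{1}{\frac{191}{635}} = \frac{635}{191}$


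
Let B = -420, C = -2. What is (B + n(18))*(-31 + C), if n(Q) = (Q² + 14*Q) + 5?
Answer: -5313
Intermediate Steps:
n(Q) = 5 + Q² + 14*Q
(B + n(18))*(-31 + C) = (-420 + (5 + 18² + 14*18))*(-31 - 2) = (-420 + (5 + 324 + 252))*(-33) = (-420 + 581)*(-33) = 161*(-33) = -5313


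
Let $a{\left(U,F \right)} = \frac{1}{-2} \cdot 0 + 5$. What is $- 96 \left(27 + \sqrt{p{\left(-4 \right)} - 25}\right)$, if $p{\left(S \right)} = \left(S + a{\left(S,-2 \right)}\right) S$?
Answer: $-2592 - 96 i \sqrt{29} \approx -2592.0 - 516.98 i$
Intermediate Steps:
$a{\left(U,F \right)} = 5$ ($a{\left(U,F \right)} = \left(- \frac{1}{2}\right) 0 + 5 = 0 + 5 = 5$)
$p{\left(S \right)} = S \left(5 + S\right)$ ($p{\left(S \right)} = \left(S + 5\right) S = \left(5 + S\right) S = S \left(5 + S\right)$)
$- 96 \left(27 + \sqrt{p{\left(-4 \right)} - 25}\right) = - 96 \left(27 + \sqrt{- 4 \left(5 - 4\right) - 25}\right) = - 96 \left(27 + \sqrt{\left(-4\right) 1 - 25}\right) = - 96 \left(27 + \sqrt{-4 - 25}\right) = - 96 \left(27 + \sqrt{-29}\right) = - 96 \left(27 + i \sqrt{29}\right) = -2592 - 96 i \sqrt{29}$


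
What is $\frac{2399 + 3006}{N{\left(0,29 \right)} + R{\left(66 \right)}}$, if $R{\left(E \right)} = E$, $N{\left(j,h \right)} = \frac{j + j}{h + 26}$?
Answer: $\frac{5405}{66} \approx 81.894$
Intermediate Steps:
$N{\left(j,h \right)} = \frac{2 j}{26 + h}$
$\frac{2399 + 3006}{N{\left(0,29 \right)} + R{\left(66 \right)}} = \frac{2399 + 3006}{2 \cdot 0 \frac{1}{26 + 29} + 66} = \frac{5405}{2 \cdot 0 \cdot \frac{1}{55} + 66} = \frac{5405}{0 + 66} = \frac{5405}{66}$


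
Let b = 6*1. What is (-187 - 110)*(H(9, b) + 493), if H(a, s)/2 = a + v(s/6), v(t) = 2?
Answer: -152955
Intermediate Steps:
b = 6
H(a, s) = 4 + 2*a (H(a, s) = 2*(a + 2) = 2*(2 + a) = 4 + 2*a)
(-187 - 110)*(H(9, b) + 493) = (-187 - 110)*((4 + 2*9) + 493) = -297*((4 + 18) + 493) = -297*(22 + 493) = -297*515 = -152955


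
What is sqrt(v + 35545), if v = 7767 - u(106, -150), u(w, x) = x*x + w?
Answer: sqrt(20706) ≈ 143.90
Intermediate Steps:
u(w, x) = w + x**2 (u(w, x) = x**2 + w = w + x**2)
v = -14839 (v = 7767 - (106 + (-150)**2) = 7767 - (106 + 22500) = 7767 - 1*22606 = 7767 - 22606 = -14839)
sqrt(v + 35545) = sqrt(-14839 + 35545) = sqrt(20706)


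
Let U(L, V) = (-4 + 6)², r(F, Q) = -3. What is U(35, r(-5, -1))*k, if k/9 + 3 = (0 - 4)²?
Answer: 468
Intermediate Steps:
U(L, V) = 4 (U(L, V) = 2² = 4)
k = 117 (k = -27 + 9*(0 - 4)² = -27 + 9*(-4)² = -27 + 9*16 = -27 + 144 = 117)
U(35, r(-5, -1))*k = 4*117 = 468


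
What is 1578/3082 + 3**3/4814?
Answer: 3839853/7418374 ≈ 0.51761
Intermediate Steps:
1578/3082 + 3**3/4814 = 1578*(1/3082) + 27*(1/4814) = 789/1541 + 27/4814 = 3839853/7418374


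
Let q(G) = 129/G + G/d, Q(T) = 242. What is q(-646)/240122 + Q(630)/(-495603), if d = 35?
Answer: -1522917046733/2690707200427260 ≈ -0.00056599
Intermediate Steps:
q(G) = 129/G + G/35
q(-646)/240122 + Q(630)/(-495603) = (129/(-646) + (1/35)*(-646))/240122 + 242/(-495603) = (129*(-1/646) - 646/35)*(1/240122) + 242*(-1/495603) = (-129/646 - 646/35)*(1/240122) - 242/495603 = -421831/22610*1/240122 - 242/495603 = -421831/5429158420 - 242/495603 = -1522917046733/2690707200427260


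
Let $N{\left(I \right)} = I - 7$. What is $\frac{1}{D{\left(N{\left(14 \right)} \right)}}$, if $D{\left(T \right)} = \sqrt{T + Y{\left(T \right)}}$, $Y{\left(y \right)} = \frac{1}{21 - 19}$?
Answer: $\frac{\sqrt{30}}{15} \approx 0.36515$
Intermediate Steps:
$N{\left(I \right)} = -7 + I$
$Y{\left(y \right)} = \frac{1}{2}$
$D{\left(T \right)} = \sqrt{\frac{1}{2} + T}$ ($D{\left(T \right)} = \sqrt{T + \frac{1}{2}} = \sqrt{\frac{1}{2} + T}$)
$\frac{1}{D{\left(N{\left(14 \right)} \right)}} = \frac{1}{\frac{1}{2} \sqrt{2 + 4 \left(-7 + 14\right)}} = \frac{1}{\frac{1}{2} \sqrt{2 + 4 \cdot 7}} = \frac{1}{\frac{1}{2} \sqrt{2 + 28}} = \frac{1}{\frac{1}{2} \sqrt{30}} = \frac{\sqrt{30}}{15}$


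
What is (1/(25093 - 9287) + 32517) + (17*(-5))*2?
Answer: 511276683/15806 ≈ 32347.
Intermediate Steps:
(1/(25093 - 9287) + 32517) + (17*(-5))*2 = (1/15806 + 32517) - 85*2 = (1/15806 + 32517) - 170 = 513963703/15806 - 170 = 511276683/15806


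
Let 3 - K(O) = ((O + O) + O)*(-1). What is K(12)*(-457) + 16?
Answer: -17807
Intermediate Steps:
K(O) = 3 + 3*O (K(O) = 3 - ((O + O) + O)*(-1) = 3 - (2*O + O)*(-1) = 3 - 3*O*(-1) = 3 - (-3)*O = 3 + 3*O)
K(12)*(-457) + 16 = (3 + 3*12)*(-457) + 16 = (3 + 36)*(-457) + 16 = 39*(-457) + 16 = -17823 + 16 = -17807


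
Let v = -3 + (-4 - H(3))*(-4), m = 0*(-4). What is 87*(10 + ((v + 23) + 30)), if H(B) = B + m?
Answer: 7656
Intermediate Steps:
m = 0
H(B) = B (H(B) = B + 0 = B)
v = 25 (v = -3 + (-4 - 1*3)*(-4) = -3 + (-4 - 3)*(-4) = -3 - 7*(-4) = -3 + 28 = 25)
87*(10 + ((v + 23) + 30)) = 87*(10 + ((25 + 23) + 30)) = 87*(10 + (48 + 30)) = 87*(10 + 78) = 87*88 = 7656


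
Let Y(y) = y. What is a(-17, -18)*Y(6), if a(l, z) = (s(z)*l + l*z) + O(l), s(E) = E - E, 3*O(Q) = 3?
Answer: 1842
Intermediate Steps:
O(Q) = 1 (O(Q) = (⅓)*3 = 1)
s(E) = 0
a(l, z) = 1 + l*z (a(l, z) = (0*l + l*z) + 1 = (0 + l*z) + 1 = l*z + 1 = 1 + l*z)
a(-17, -18)*Y(6) = (1 - 17*(-18))*6 = (1 + 306)*6 = 307*6 = 1842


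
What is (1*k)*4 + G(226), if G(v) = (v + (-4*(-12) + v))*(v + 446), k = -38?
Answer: 335848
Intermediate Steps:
G(v) = (48 + 2*v)*(446 + v) (G(v) = (v + (48 + v))*(446 + v) = (48 + 2*v)*(446 + v))
(1*k)*4 + G(226) = (1*(-38))*4 + (21408 + 2*226**2 + 940*226) = -38*4 + (21408 + 2*51076 + 212440) = -152 + (21408 + 102152 + 212440) = -152 + 336000 = 335848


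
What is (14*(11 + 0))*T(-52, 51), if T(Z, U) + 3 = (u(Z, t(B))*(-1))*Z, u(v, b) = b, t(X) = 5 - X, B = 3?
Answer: 15554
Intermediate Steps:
T(Z, U) = -3 - 2*Z (T(Z, U) = -3 + ((5 - 1*3)*(-1))*Z = -3 + ((5 - 3)*(-1))*Z = -3 + (2*(-1))*Z = -3 - 2*Z)
(14*(11 + 0))*T(-52, 51) = (14*(11 + 0))*(-3 - 2*(-52)) = (14*11)*(-3 + 104) = 154*101 = 15554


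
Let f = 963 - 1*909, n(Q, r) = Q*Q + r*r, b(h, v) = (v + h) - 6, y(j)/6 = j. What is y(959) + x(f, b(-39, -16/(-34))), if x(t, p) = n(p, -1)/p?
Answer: 73474888/12869 ≈ 5709.4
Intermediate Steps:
y(j) = 6*j
b(h, v) = -6 + h + v (b(h, v) = (h + v) - 6 = -6 + h + v)
n(Q, r) = Q**2 + r**2
f = 54 (f = 963 - 909 = 54)
x(t, p) = (1 + p**2)/p (x(t, p) = (p**2 + (-1)**2)/p = (p**2 + 1)/p = (1 + p**2)/p)
y(959) + x(f, b(-39, -16/(-34))) = 6*959 + ((-6 - 39 - 16/(-34)) + 1/(-6 - 39 - 16/(-34))) = 5754 + ((-6 - 39 - 16*(-1/34)) + 1/(-6 - 39 - 16*(-1/34))) = 5754 + ((-6 - 39 + 8/17) + 1/(-6 - 39 + 8/17)) = 5754 + (-757/17 + 1/(-757/17)) = 5754 + (-757/17 - 17/757) = 5754 - 573338/12869 = 73474888/12869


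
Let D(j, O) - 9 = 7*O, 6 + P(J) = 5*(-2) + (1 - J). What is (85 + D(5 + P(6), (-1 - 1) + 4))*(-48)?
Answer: -5184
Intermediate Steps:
P(J) = -15 - J (P(J) = -6 + (5*(-2) + (1 - J)) = -6 + (-10 + (1 - J)) = -6 + (-9 - J) = -15 - J)
D(j, O) = 9 + 7*O
(85 + D(5 + P(6), (-1 - 1) + 4))*(-48) = (85 + (9 + 7*((-1 - 1) + 4)))*(-48) = (85 + (9 + 7*(-2 + 4)))*(-48) = (85 + (9 + 7*2))*(-48) = (85 + (9 + 14))*(-48) = (85 + 23)*(-48) = 108*(-48) = -5184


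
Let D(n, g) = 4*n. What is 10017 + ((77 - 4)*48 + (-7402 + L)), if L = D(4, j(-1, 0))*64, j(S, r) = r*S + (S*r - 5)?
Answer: 7143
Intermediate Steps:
j(S, r) = -5 + 2*S*r (j(S, r) = S*r + (-5 + S*r) = -5 + 2*S*r)
L = 1024 (L = (4*4)*64 = 16*64 = 1024)
10017 + ((77 - 4)*48 + (-7402 + L)) = 10017 + ((77 - 4)*48 + (-7402 + 1024)) = 10017 + (73*48 - 6378) = 10017 + (3504 - 6378) = 10017 - 2874 = 7143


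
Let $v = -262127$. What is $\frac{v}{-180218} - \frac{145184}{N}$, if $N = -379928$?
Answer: $\frac{15719269621}{8558733038} \approx 1.8366$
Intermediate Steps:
$\frac{v}{-180218} - \frac{145184}{N} = - \frac{262127}{-180218} - \frac{145184}{-379928} = \left(-262127\right) \left(- \frac{1}{180218}\right) - - \frac{18148}{47491} = \frac{262127}{180218} + \frac{18148}{47491} = \frac{15719269621}{8558733038}$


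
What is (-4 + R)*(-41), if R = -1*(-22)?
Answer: -738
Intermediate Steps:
R = 22
(-4 + R)*(-41) = (-4 + 22)*(-41) = 18*(-41) = -738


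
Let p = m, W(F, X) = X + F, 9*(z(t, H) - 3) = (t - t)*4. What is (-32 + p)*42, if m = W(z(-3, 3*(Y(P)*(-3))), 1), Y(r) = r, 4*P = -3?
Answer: -1176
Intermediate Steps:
P = -¾ (P = (¼)*(-3) = -¾ ≈ -0.75000)
z(t, H) = 3 (z(t, H) = 3 + ((t - t)*4)/9 = 3 + (0*4)/9 = 3 + (⅑)*0 = 3 + 0 = 3)
W(F, X) = F + X
m = 4 (m = 3 + 1 = 4)
p = 4
(-32 + p)*42 = (-32 + 4)*42 = -28*42 = -1176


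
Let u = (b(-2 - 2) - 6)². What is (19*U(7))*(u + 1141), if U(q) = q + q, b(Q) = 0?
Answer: 313082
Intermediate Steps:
U(q) = 2*q
u = 36 (u = (0 - 6)² = (-6)² = 36)
(19*U(7))*(u + 1141) = (19*(2*7))*(36 + 1141) = (19*14)*1177 = 266*1177 = 313082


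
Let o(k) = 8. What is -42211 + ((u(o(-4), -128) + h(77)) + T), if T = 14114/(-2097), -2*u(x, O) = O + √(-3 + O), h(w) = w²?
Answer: -75963260/2097 - I*√131/2 ≈ -36225.0 - 5.7228*I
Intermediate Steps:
u(x, O) = -O/2 - √(-3 + O)/2 (u(x, O) = -(O + √(-3 + O))/2 = -O/2 - √(-3 + O)/2)
T = -14114/2097 (T = 14114*(-1/2097) = -14114/2097 ≈ -6.7306)
-42211 + ((u(o(-4), -128) + h(77)) + T) = -42211 + (((-½*(-128) - √(-3 - 128)/2) + 77²) - 14114/2097) = -42211 + (((64 - I*√131/2) + 5929) - 14114/2097) = -42211 + ((5993 - I*√131/2) - 14114/2097) = -42211 + (12553207/2097 - I*√131/2) = -75963260/2097 - I*√131/2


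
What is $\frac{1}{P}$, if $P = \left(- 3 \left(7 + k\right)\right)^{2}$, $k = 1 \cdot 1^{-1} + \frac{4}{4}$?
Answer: $\frac{1}{729} \approx 0.0013717$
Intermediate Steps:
$k = 2$ ($k = 1 \cdot 1 + 4 \cdot \frac{1}{4} = 1 + 1 = 2$)
$P = 729$ ($P = \left(- 3 \left(7 + 2\right)\right)^{2} = \left(\left(-3\right) 9\right)^{2} = \left(-27\right)^{2} = 729$)
$\frac{1}{P} = \frac{1}{729}$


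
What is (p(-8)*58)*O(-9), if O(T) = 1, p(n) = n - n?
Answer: 0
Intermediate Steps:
p(n) = 0
(p(-8)*58)*O(-9) = (0*58)*1 = 0*1 = 0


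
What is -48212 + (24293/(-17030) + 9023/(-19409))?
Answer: -1225876277059/25425790 ≈ -48214.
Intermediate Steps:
-48212 + (24293/(-17030) + 9023/(-19409)) = -48212 + (24293*(-1/17030) + 9023*(-1/19409)) = -48212 + (-24293/17030 - 9023/19409) = -48212 - 48089579/25425790 = -1225876277059/25425790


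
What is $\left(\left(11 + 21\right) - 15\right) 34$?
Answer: $578$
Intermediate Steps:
$\left(\left(11 + 21\right) - 15\right) 34 = \left(32 - 15\right) 34 = 17 \cdot 34 = 578$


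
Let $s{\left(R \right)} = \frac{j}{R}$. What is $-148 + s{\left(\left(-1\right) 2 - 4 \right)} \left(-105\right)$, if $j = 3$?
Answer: $- \frac{191}{2} \approx -95.5$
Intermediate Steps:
$s{\left(R \right)} = \frac{3}{R}$
$-148 + s{\left(\left(-1\right) 2 - 4 \right)} \left(-105\right) = -148 + \frac{3}{\left(-1\right) 2 - 4} \left(-105\right) = -148 + \frac{3}{-2 - 4} \left(-105\right) = -148 + \frac{3}{-6} \left(-105\right) = -148 + 3 \left(- \frac{1}{6}\right) \left(-105\right) = -148 - - \frac{105}{2} = -148 + \frac{105}{2} = - \frac{191}{2}$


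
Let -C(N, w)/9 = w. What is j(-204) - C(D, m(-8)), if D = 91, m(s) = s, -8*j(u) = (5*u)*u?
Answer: -26082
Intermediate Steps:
j(u) = -5*u²/8 (j(u) = -5*u*u/8 = -5*u²/8)
C(N, w) = -9*w
j(-204) - C(D, m(-8)) = -5/8*(-204)² - (-9)*(-8) = -5/8*41616 - 1*72 = -26010 - 72 = -26082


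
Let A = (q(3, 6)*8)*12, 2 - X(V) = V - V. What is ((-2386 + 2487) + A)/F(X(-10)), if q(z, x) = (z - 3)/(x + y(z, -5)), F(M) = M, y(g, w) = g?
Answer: 101/2 ≈ 50.500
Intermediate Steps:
X(V) = 2 (X(V) = 2 - (V - V) = 2 - 1*0 = 2 + 0 = 2)
q(z, x) = (-3 + z)/(x + z) (q(z, x) = (z - 3)/(x + z) = (-3 + z)/(x + z))
A = 0 (A = (((-3 + 3)/(6 + 3))*8)*12 = ((0/9)*8)*12 = (((⅑)*0)*8)*12 = (0*8)*12 = 0*12 = 0)
((-2386 + 2487) + A)/F(X(-10)) = ((-2386 + 2487) + 0)/2 = (101 + 0)*(½) = 101*(½) = 101/2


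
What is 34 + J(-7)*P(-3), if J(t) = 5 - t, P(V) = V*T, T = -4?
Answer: 178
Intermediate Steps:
P(V) = -4*V (P(V) = V*(-4) = -4*V)
34 + J(-7)*P(-3) = 34 + (5 - 1*(-7))*(-4*(-3)) = 34 + (5 + 7)*12 = 34 + 12*12 = 34 + 144 = 178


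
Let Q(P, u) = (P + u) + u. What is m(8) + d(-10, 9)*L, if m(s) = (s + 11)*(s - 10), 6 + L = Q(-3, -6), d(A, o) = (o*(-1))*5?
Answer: 907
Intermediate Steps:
Q(P, u) = P + 2*u
d(A, o) = -5*o (d(A, o) = -o*5 = -5*o)
L = -21 (L = -6 + (-3 + 2*(-6)) = -6 + (-3 - 12) = -6 - 15 = -21)
m(s) = (-10 + s)*(11 + s) (m(s) = (11 + s)*(-10 + s) = (-10 + s)*(11 + s))
m(8) + d(-10, 9)*L = (-110 + 8 + 8²) - 5*9*(-21) = (-110 + 8 + 64) - 45*(-21) = -38 + 945 = 907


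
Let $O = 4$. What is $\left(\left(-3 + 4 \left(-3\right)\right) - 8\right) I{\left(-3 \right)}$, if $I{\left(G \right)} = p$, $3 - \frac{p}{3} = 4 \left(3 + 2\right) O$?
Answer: $5313$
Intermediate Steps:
$p = -231$ ($p = 9 - 3 \cdot 4 \left(3 + 2\right) 4 = 9 - 3 \cdot 4 \cdot 5 \cdot 4 = 9 - 3 \cdot 20 \cdot 4 = 9 - 240 = -231$)
$I{\left(G \right)} = -231$
$\left(\left(-3 + 4 \left(-3\right)\right) - 8\right) I{\left(-3 \right)} = \left(\left(-3 + 4 \left(-3\right)\right) - 8\right) \left(-231\right) = \left(\left(-3 - 12\right) - 8\right) \left(-231\right) = \left(-15 - 8\right) \left(-231\right) = \left(-23\right) \left(-231\right) = 5313$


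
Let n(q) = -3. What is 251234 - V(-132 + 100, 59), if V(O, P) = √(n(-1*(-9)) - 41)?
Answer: 251234 - 2*I*√11 ≈ 2.5123e+5 - 6.6332*I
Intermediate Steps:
V(O, P) = 2*I*√11 (V(O, P) = √(-3 - 41) = √(-44) = 2*I*√11)
251234 - V(-132 + 100, 59) = 251234 - 2*I*√11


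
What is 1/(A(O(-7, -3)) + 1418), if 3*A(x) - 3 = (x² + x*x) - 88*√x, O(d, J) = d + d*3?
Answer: 17475/34147457 + 528*I*√7/34147457 ≈ 0.00051175 + 4.091e-5*I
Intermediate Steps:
O(d, J) = 4*d (O(d, J) = d + 3*d = 4*d)
A(x) = 1 - 88*√x/3 + 2*x²/3 (A(x) = 1 + ((x² + x*x) - 88*√x)/3 = 1 + ((x² + x²) - 88*√x)/3 = 1 + (2*x² - 88*√x)/3 = 1 + (-88*√x + 2*x²)/3 = 1 + (-88*√x/3 + 2*x²/3) = 1 - 88*√x/3 + 2*x²/3)
1/(A(O(-7, -3)) + 1418) = 1/((1 - 88*2*I*√7/3 + 2*(4*(-7))²/3) + 1418) = 1/((1 - 176*I*√7/3 + (⅔)*(-28)²) + 1418) = 1/((1 - 176*I*√7/3 + (⅔)*784) + 1418) = 1/((1 - 176*I*√7/3 + 1568/3) + 1418) = 1/((1571/3 - 176*I*√7/3) + 1418) = 1/(5825/3 - 176*I*√7/3)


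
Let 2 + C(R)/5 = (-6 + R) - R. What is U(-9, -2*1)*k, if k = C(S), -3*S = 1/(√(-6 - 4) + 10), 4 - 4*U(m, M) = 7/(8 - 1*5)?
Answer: -50/3 ≈ -16.667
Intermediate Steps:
U(m, M) = 5/12 (U(m, M) = 1 - 7/(4*(8 - 1*5)) = 1 - 7/(4*(8 - 5)) = 1 - 7/(4*3) = 1 - ¼*7/3 = 1 - 7/12 = 5/12)
S = -1/(3*(10 + I*√10)) (S = -1/(3*(√(-6 - 4) + 10)) = -1/(3*(√(-10) + 10)) = -1/(3*(I*√10 + 10)) = -1/(3*(10 + I*√10)) ≈ -0.030303 + 0.0095827*I)
C(R) = -40 (C(R) = -10 + 5*((-6 + R) - R) = -10 + 5*(-6) = -10 - 30 = -40)
k = -40
U(-9, -2*1)*k = (5/12)*(-40) = -50/3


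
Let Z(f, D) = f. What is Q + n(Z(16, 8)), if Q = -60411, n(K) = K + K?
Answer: -60379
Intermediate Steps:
n(K) = 2*K
Q + n(Z(16, 8)) = -60411 + 2*16 = -60411 + 32 = -60379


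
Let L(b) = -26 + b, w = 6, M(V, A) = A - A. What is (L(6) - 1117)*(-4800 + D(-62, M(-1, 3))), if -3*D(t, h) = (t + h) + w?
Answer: 5436376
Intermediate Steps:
M(V, A) = 0
D(t, h) = -2 - h/3 - t/3 (D(t, h) = -((t + h) + 6)/3 = -((h + t) + 6)/3 = -(6 + h + t)/3 = -2 - h/3 - t/3)
(L(6) - 1117)*(-4800 + D(-62, M(-1, 3))) = ((-26 + 6) - 1117)*(-4800 + (-2 - 1/3*0 - 1/3*(-62))) = (-20 - 1117)*(-4800 + (-2 + 0 + 62/3)) = -1137*(-4800 + 56/3) = -1137*(-14344/3) = 5436376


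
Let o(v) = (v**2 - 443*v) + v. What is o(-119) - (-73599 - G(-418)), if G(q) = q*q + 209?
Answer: 315291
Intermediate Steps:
G(q) = 209 + q**2 (G(q) = q**2 + 209 = 209 + q**2)
o(v) = v**2 - 442*v
o(-119) - (-73599 - G(-418)) = -119*(-442 - 119) - (-73599 - (209 + (-418)**2)) = -119*(-561) - (-73599 - (209 + 174724)) = 66759 - (-73599 - 1*174933) = 66759 - (-73599 - 174933) = 66759 - 1*(-248532) = 66759 + 248532 = 315291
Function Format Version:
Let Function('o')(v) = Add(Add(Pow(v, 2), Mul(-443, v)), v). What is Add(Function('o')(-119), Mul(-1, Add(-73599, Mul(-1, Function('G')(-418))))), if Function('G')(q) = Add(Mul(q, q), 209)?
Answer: 315291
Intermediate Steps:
Function('G')(q) = Add(209, Pow(q, 2)) (Function('G')(q) = Add(Pow(q, 2), 209) = Add(209, Pow(q, 2)))
Function('o')(v) = Add(Pow(v, 2), Mul(-442, v))
Add(Function('o')(-119), Mul(-1, Add(-73599, Mul(-1, Function('G')(-418))))) = Add(Mul(-119, Add(-442, -119)), Mul(-1, Add(-73599, Mul(-1, Add(209, Pow(-418, 2)))))) = Add(Mul(-119, -561), Mul(-1, Add(-73599, Mul(-1, Add(209, 174724))))) = Add(66759, Mul(-1, Add(-73599, Mul(-1, 174933)))) = Add(66759, Mul(-1, Add(-73599, -174933))) = Add(66759, Mul(-1, -248532)) = Add(66759, 248532) = 315291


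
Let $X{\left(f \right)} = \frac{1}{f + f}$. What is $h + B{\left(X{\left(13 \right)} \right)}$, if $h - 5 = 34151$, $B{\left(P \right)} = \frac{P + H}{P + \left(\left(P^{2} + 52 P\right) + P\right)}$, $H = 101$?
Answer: $\frac{48057482}{1405} \approx 34205.0$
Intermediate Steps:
$X{\left(f \right)} = \frac{1}{2 f}$
$B{\left(P \right)} = \frac{101 + P}{P^{2} + 54 P}$ ($B{\left(P \right)} = \frac{P + 101}{P + \left(\left(P^{2} + 52 P\right) + P\right)} = \frac{101 + P}{P + \left(P^{2} + 53 P\right)} = \frac{101 + P}{P^{2} + 54 P}$)
$h = 34156$ ($h = 5 + 34151 = 34156$)
$h + B{\left(X{\left(13 \right)} \right)} = 34156 + \frac{101 + \frac{1}{2 \cdot 13}}{\frac{1}{2 \cdot 13} \left(54 + \frac{1}{2 \cdot 13}\right)} = 34156 + \frac{101 + \frac{1}{2} \cdot \frac{1}{13}}{\frac{1}{2} \cdot \frac{1}{13} \left(54 + \frac{1}{2} \cdot \frac{1}{13}\right)} = 34156 + \frac{\frac{1}{\frac{1}{26}} \left(101 + \frac{1}{26}\right)}{54 + \frac{1}{26}} = 34156 + 26 \frac{1}{\frac{1405}{26}} \cdot \frac{2627}{26} = 34156 + 26 \cdot \frac{26}{1405} \cdot \frac{2627}{26} = 34156 + \frac{68302}{1405} = \frac{48057482}{1405}$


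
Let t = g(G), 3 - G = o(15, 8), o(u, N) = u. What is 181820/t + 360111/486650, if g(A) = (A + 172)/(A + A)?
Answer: -13272045339/486650 ≈ -27272.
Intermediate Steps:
G = -12 (G = 3 - 1*15 = 3 - 15 = -12)
g(A) = (172 + A)/(2*A) (g(A) = (172 + A)/((2*A)) = (172 + A)*(1/(2*A)) = (172 + A)/(2*A))
t = -20/3 (t = (1/2)*(172 - 12)/(-12) = (1/2)*(-1/12)*160 = -20/3 ≈ -6.6667)
181820/t + 360111/486650 = 181820/(-20/3) + 360111/486650 = 181820*(-3/20) + 360111*(1/486650) = -27273 + 360111/486650 = -13272045339/486650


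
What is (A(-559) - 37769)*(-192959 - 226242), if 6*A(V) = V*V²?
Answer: 73319719169093/6 ≈ 1.2220e+13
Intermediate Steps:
A(V) = V³/6 (A(V) = (V*V²)/6 = V³/6)
(A(-559) - 37769)*(-192959 - 226242) = ((⅙)*(-559)³ - 37769)*(-192959 - 226242) = ((⅙)*(-174676879) - 37769)*(-419201) = (-174676879/6 - 37769)*(-419201) = -174903493/6*(-419201) = 73319719169093/6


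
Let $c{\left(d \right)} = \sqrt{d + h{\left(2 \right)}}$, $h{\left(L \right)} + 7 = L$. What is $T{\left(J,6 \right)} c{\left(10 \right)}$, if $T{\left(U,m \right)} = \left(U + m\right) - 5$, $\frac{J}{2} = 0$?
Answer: $\sqrt{5} \approx 2.2361$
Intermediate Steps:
$J = 0$ ($J = 2 \cdot 0 = 0$)
$h{\left(L \right)} = -7 + L$
$T{\left(U,m \right)} = -5 + U + m$
$c{\left(d \right)} = \sqrt{-5 + d}$ ($c{\left(d \right)} = \sqrt{d + \left(-7 + 2\right)} = \sqrt{d - 5} = \sqrt{-5 + d}$)
$T{\left(J,6 \right)} c{\left(10 \right)} = \left(-5 + 0 + 6\right) \sqrt{-5 + 10} = 1 \sqrt{5} = \sqrt{5}$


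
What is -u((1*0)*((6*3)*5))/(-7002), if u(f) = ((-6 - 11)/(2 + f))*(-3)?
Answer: 17/4668 ≈ 0.0036418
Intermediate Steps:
u(f) = 51/(2 + f) (u(f) = -17/(2 + f)*(-3) = 51/(2 + f))
-u((1*0)*((6*3)*5))/(-7002) = -51/(2 + (1*0)*((6*3)*5))/(-7002) = -51/(2 + 0*(18*5))*(-1/7002) = -51/(2 + 0*90)*(-1/7002) = -51/(2 + 0)*(-1/7002) = -51/2*(-1/7002) = 17/4668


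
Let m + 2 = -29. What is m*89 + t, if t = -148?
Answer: -2907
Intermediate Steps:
m = -31 (m = -2 - 29 = -31)
m*89 + t = -31*89 - 148 = -2759 - 148 = -2907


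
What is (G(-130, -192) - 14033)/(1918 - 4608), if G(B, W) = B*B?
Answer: -2867/2690 ≈ -1.0658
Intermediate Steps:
G(B, W) = B**2
(G(-130, -192) - 14033)/(1918 - 4608) = ((-130)**2 - 14033)/(1918 - 4608) = (16900 - 14033)/(-2690) = 2867*(-1/2690) = -2867/2690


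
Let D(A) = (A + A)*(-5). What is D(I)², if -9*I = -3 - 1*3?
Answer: 400/9 ≈ 44.444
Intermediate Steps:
I = ⅔ (I = -(-3 - 1*3)/9 = -(-3 - 3)/9 = -⅑*(-6) = ⅔ ≈ 0.66667)
D(A) = -10*A (D(A) = (2*A)*(-5) = -10*A)
D(I)² = (-10*⅔)² = (-20/3)² = 400/9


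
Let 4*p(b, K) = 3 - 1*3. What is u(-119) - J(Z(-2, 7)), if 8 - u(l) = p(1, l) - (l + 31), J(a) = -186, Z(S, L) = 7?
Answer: 106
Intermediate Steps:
p(b, K) = 0 (p(b, K) = (3 - 1*3)/4 = (3 - 3)/4 = (¼)*0 = 0)
u(l) = 39 + l (u(l) = 8 - (0 - (l + 31)) = 8 - (0 - (31 + l)) = 8 - (0 + (-31 - l)) = 8 - (-31 - l) = 8 + (31 + l) = 39 + l)
u(-119) - J(Z(-2, 7)) = (39 - 119) - 1*(-186) = -80 + 186 = 106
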